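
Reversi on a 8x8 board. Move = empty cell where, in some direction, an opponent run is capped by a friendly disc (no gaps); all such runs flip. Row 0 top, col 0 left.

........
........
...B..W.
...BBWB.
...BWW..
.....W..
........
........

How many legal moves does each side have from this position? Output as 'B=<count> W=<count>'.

Answer: B=5 W=8

Derivation:
-- B to move --
(1,5): no bracket -> illegal
(1,6): flips 1 -> legal
(1,7): no bracket -> illegal
(2,4): no bracket -> illegal
(2,5): no bracket -> illegal
(2,7): no bracket -> illegal
(3,7): no bracket -> illegal
(4,6): flips 2 -> legal
(5,3): no bracket -> illegal
(5,4): flips 2 -> legal
(5,6): flips 1 -> legal
(6,4): no bracket -> illegal
(6,5): no bracket -> illegal
(6,6): flips 2 -> legal
B mobility = 5
-- W to move --
(1,2): flips 2 -> legal
(1,3): no bracket -> illegal
(1,4): no bracket -> illegal
(2,2): flips 1 -> legal
(2,4): flips 1 -> legal
(2,5): no bracket -> illegal
(2,7): flips 1 -> legal
(3,2): flips 2 -> legal
(3,7): flips 1 -> legal
(4,2): flips 1 -> legal
(4,6): flips 1 -> legal
(4,7): no bracket -> illegal
(5,2): no bracket -> illegal
(5,3): no bracket -> illegal
(5,4): no bracket -> illegal
W mobility = 8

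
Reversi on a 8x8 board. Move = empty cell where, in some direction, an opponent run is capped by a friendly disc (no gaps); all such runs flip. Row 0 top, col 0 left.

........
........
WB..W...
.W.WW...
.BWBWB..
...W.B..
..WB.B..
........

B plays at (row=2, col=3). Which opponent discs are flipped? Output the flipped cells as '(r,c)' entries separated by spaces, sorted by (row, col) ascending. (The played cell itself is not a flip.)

Answer: (3,3) (3,4)

Derivation:
Dir NW: first cell '.' (not opp) -> no flip
Dir N: first cell '.' (not opp) -> no flip
Dir NE: first cell '.' (not opp) -> no flip
Dir W: first cell '.' (not opp) -> no flip
Dir E: opp run (2,4), next='.' -> no flip
Dir SW: first cell '.' (not opp) -> no flip
Dir S: opp run (3,3) capped by B -> flip
Dir SE: opp run (3,4) capped by B -> flip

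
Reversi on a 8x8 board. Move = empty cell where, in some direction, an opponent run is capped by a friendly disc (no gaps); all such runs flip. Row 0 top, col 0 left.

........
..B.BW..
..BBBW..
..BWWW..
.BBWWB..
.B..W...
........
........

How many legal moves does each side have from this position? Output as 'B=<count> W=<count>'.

Answer: B=11 W=13

Derivation:
-- B to move --
(0,4): no bracket -> illegal
(0,5): flips 3 -> legal
(0,6): flips 1 -> legal
(1,6): flips 1 -> legal
(2,6): flips 1 -> legal
(3,6): flips 4 -> legal
(4,6): flips 1 -> legal
(5,2): no bracket -> illegal
(5,3): flips 2 -> legal
(5,5): flips 2 -> legal
(6,3): flips 1 -> legal
(6,4): flips 3 -> legal
(6,5): flips 2 -> legal
B mobility = 11
-- W to move --
(0,1): flips 2 -> legal
(0,2): no bracket -> illegal
(0,3): flips 1 -> legal
(0,4): flips 2 -> legal
(0,5): no bracket -> illegal
(1,1): flips 1 -> legal
(1,3): flips 3 -> legal
(2,1): flips 4 -> legal
(3,0): no bracket -> illegal
(3,1): flips 1 -> legal
(3,6): flips 1 -> legal
(4,0): flips 2 -> legal
(4,6): flips 1 -> legal
(5,0): no bracket -> illegal
(5,2): no bracket -> illegal
(5,3): no bracket -> illegal
(5,5): flips 1 -> legal
(5,6): flips 1 -> legal
(6,0): flips 2 -> legal
(6,1): no bracket -> illegal
(6,2): no bracket -> illegal
W mobility = 13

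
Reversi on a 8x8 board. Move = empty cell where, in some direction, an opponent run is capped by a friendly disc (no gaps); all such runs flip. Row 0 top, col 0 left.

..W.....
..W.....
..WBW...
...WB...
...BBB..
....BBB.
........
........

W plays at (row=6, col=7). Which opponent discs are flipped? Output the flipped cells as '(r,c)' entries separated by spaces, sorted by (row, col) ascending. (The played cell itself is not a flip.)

Answer: (2,3) (3,4) (4,5) (5,6)

Derivation:
Dir NW: opp run (5,6) (4,5) (3,4) (2,3) capped by W -> flip
Dir N: first cell '.' (not opp) -> no flip
Dir NE: edge -> no flip
Dir W: first cell '.' (not opp) -> no flip
Dir E: edge -> no flip
Dir SW: first cell '.' (not opp) -> no flip
Dir S: first cell '.' (not opp) -> no flip
Dir SE: edge -> no flip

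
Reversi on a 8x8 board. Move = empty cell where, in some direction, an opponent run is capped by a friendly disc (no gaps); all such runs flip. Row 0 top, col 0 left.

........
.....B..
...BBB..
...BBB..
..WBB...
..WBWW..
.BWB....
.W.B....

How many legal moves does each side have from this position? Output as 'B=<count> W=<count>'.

Answer: B=8 W=13

Derivation:
-- B to move --
(3,1): flips 1 -> legal
(3,2): no bracket -> illegal
(4,1): flips 2 -> legal
(4,5): flips 1 -> legal
(4,6): no bracket -> illegal
(5,1): flips 3 -> legal
(5,6): flips 2 -> legal
(6,0): no bracket -> illegal
(6,4): flips 1 -> legal
(6,5): flips 1 -> legal
(6,6): flips 1 -> legal
(7,0): no bracket -> illegal
(7,2): no bracket -> illegal
B mobility = 8
-- W to move --
(0,4): no bracket -> illegal
(0,5): no bracket -> illegal
(0,6): flips 3 -> legal
(1,2): no bracket -> illegal
(1,3): no bracket -> illegal
(1,4): flips 3 -> legal
(1,6): flips 3 -> legal
(2,2): flips 2 -> legal
(2,6): flips 3 -> legal
(3,2): flips 1 -> legal
(3,6): no bracket -> illegal
(4,5): flips 2 -> legal
(4,6): no bracket -> illegal
(5,0): no bracket -> illegal
(5,1): flips 1 -> legal
(6,0): flips 1 -> legal
(6,4): flips 2 -> legal
(7,0): flips 1 -> legal
(7,2): flips 1 -> legal
(7,4): flips 1 -> legal
W mobility = 13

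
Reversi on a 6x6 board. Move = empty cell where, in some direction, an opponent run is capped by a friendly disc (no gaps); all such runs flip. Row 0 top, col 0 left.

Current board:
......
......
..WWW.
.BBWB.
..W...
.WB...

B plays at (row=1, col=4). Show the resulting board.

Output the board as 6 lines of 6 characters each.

Answer: ......
....B.
..WBB.
.BBWB.
..W...
.WB...

Derivation:
Place B at (1,4); scan 8 dirs for brackets.
Dir NW: first cell '.' (not opp) -> no flip
Dir N: first cell '.' (not opp) -> no flip
Dir NE: first cell '.' (not opp) -> no flip
Dir W: first cell '.' (not opp) -> no flip
Dir E: first cell '.' (not opp) -> no flip
Dir SW: opp run (2,3) capped by B -> flip
Dir S: opp run (2,4) capped by B -> flip
Dir SE: first cell '.' (not opp) -> no flip
All flips: (2,3) (2,4)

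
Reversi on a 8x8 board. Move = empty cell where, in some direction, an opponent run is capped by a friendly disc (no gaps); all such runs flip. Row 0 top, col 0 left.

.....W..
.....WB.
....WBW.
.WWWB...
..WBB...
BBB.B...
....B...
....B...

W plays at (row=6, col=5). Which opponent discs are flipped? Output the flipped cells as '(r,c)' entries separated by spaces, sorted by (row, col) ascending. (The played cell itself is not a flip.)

Dir NW: opp run (5,4) (4,3) capped by W -> flip
Dir N: first cell '.' (not opp) -> no flip
Dir NE: first cell '.' (not opp) -> no flip
Dir W: opp run (6,4), next='.' -> no flip
Dir E: first cell '.' (not opp) -> no flip
Dir SW: opp run (7,4), next=edge -> no flip
Dir S: first cell '.' (not opp) -> no flip
Dir SE: first cell '.' (not opp) -> no flip

Answer: (4,3) (5,4)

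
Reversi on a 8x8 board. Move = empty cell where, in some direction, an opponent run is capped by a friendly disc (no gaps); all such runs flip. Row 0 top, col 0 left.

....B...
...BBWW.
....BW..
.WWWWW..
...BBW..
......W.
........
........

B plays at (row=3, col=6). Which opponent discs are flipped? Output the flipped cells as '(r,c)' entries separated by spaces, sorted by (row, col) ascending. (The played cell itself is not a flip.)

Dir NW: opp run (2,5) capped by B -> flip
Dir N: first cell '.' (not opp) -> no flip
Dir NE: first cell '.' (not opp) -> no flip
Dir W: opp run (3,5) (3,4) (3,3) (3,2) (3,1), next='.' -> no flip
Dir E: first cell '.' (not opp) -> no flip
Dir SW: opp run (4,5), next='.' -> no flip
Dir S: first cell '.' (not opp) -> no flip
Dir SE: first cell '.' (not opp) -> no flip

Answer: (2,5)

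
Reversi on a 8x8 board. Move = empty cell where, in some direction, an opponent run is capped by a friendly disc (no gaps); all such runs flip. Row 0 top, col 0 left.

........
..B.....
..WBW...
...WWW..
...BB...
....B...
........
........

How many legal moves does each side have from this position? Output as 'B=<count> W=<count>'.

Answer: B=7 W=7

Derivation:
-- B to move --
(1,1): flips 2 -> legal
(1,3): no bracket -> illegal
(1,4): flips 2 -> legal
(1,5): no bracket -> illegal
(2,1): flips 1 -> legal
(2,5): flips 2 -> legal
(2,6): flips 1 -> legal
(3,1): no bracket -> illegal
(3,2): flips 1 -> legal
(3,6): no bracket -> illegal
(4,2): no bracket -> illegal
(4,5): flips 1 -> legal
(4,6): no bracket -> illegal
B mobility = 7
-- W to move --
(0,1): flips 2 -> legal
(0,2): flips 1 -> legal
(0,3): no bracket -> illegal
(1,1): no bracket -> illegal
(1,3): flips 1 -> legal
(1,4): no bracket -> illegal
(2,1): no bracket -> illegal
(3,2): no bracket -> illegal
(4,2): no bracket -> illegal
(4,5): no bracket -> illegal
(5,2): flips 1 -> legal
(5,3): flips 2 -> legal
(5,5): flips 1 -> legal
(6,3): no bracket -> illegal
(6,4): flips 2 -> legal
(6,5): no bracket -> illegal
W mobility = 7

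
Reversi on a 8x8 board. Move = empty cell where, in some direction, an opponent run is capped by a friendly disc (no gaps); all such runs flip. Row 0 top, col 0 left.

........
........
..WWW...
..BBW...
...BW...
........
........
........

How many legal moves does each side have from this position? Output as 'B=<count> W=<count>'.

-- B to move --
(1,1): flips 1 -> legal
(1,2): flips 1 -> legal
(1,3): flips 1 -> legal
(1,4): flips 1 -> legal
(1,5): flips 1 -> legal
(2,1): no bracket -> illegal
(2,5): flips 1 -> legal
(3,1): no bracket -> illegal
(3,5): flips 1 -> legal
(4,5): flips 1 -> legal
(5,3): no bracket -> illegal
(5,4): no bracket -> illegal
(5,5): flips 1 -> legal
B mobility = 9
-- W to move --
(2,1): no bracket -> illegal
(3,1): flips 2 -> legal
(4,1): flips 1 -> legal
(4,2): flips 3 -> legal
(5,2): flips 1 -> legal
(5,3): flips 2 -> legal
(5,4): no bracket -> illegal
W mobility = 5

Answer: B=9 W=5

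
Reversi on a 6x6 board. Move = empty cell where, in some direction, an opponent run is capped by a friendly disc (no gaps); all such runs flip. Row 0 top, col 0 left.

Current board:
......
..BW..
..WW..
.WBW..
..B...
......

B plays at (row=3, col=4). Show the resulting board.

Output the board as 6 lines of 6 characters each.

Answer: ......
..BW..
..WB..
.WBBB.
..B...
......

Derivation:
Place B at (3,4); scan 8 dirs for brackets.
Dir NW: opp run (2,3) capped by B -> flip
Dir N: first cell '.' (not opp) -> no flip
Dir NE: first cell '.' (not opp) -> no flip
Dir W: opp run (3,3) capped by B -> flip
Dir E: first cell '.' (not opp) -> no flip
Dir SW: first cell '.' (not opp) -> no flip
Dir S: first cell '.' (not opp) -> no flip
Dir SE: first cell '.' (not opp) -> no flip
All flips: (2,3) (3,3)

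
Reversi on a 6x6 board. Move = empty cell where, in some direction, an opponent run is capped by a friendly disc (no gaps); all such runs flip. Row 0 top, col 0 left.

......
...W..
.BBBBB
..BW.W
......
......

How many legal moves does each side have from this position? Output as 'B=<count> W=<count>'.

-- B to move --
(0,2): flips 1 -> legal
(0,3): flips 1 -> legal
(0,4): flips 1 -> legal
(1,2): no bracket -> illegal
(1,4): no bracket -> illegal
(3,4): flips 1 -> legal
(4,2): flips 1 -> legal
(4,3): flips 1 -> legal
(4,4): flips 1 -> legal
(4,5): flips 1 -> legal
B mobility = 8
-- W to move --
(1,0): no bracket -> illegal
(1,1): flips 1 -> legal
(1,2): no bracket -> illegal
(1,4): no bracket -> illegal
(1,5): flips 2 -> legal
(2,0): no bracket -> illegal
(3,0): no bracket -> illegal
(3,1): flips 2 -> legal
(3,4): no bracket -> illegal
(4,1): no bracket -> illegal
(4,2): no bracket -> illegal
(4,3): no bracket -> illegal
W mobility = 3

Answer: B=8 W=3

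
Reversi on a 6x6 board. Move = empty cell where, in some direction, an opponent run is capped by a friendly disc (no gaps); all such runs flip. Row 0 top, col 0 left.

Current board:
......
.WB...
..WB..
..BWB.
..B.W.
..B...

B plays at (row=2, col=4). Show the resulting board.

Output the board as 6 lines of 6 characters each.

Place B at (2,4); scan 8 dirs for brackets.
Dir NW: first cell '.' (not opp) -> no flip
Dir N: first cell '.' (not opp) -> no flip
Dir NE: first cell '.' (not opp) -> no flip
Dir W: first cell 'B' (not opp) -> no flip
Dir E: first cell '.' (not opp) -> no flip
Dir SW: opp run (3,3) capped by B -> flip
Dir S: first cell 'B' (not opp) -> no flip
Dir SE: first cell '.' (not opp) -> no flip
All flips: (3,3)

Answer: ......
.WB...
..WBB.
..BBB.
..B.W.
..B...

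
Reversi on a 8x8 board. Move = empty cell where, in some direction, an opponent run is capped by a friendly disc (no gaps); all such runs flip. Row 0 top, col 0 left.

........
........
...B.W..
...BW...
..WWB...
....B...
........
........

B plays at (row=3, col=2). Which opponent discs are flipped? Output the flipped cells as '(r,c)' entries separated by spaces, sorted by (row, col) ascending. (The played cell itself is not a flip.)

Dir NW: first cell '.' (not opp) -> no flip
Dir N: first cell '.' (not opp) -> no flip
Dir NE: first cell 'B' (not opp) -> no flip
Dir W: first cell '.' (not opp) -> no flip
Dir E: first cell 'B' (not opp) -> no flip
Dir SW: first cell '.' (not opp) -> no flip
Dir S: opp run (4,2), next='.' -> no flip
Dir SE: opp run (4,3) capped by B -> flip

Answer: (4,3)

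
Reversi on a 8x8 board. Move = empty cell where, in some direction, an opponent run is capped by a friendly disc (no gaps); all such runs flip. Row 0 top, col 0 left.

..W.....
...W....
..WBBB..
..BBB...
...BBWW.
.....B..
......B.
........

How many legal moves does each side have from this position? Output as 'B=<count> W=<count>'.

Answer: B=8 W=8

Derivation:
-- B to move --
(0,1): no bracket -> illegal
(0,3): flips 1 -> legal
(0,4): no bracket -> illegal
(1,1): flips 1 -> legal
(1,2): flips 1 -> legal
(1,4): no bracket -> illegal
(2,1): flips 1 -> legal
(3,1): no bracket -> illegal
(3,5): flips 1 -> legal
(3,6): no bracket -> illegal
(3,7): flips 1 -> legal
(4,7): flips 2 -> legal
(5,4): no bracket -> illegal
(5,6): flips 1 -> legal
(5,7): no bracket -> illegal
B mobility = 8
-- W to move --
(1,2): flips 2 -> legal
(1,4): no bracket -> illegal
(1,5): no bracket -> illegal
(1,6): no bracket -> illegal
(2,1): no bracket -> illegal
(2,6): flips 3 -> legal
(3,1): no bracket -> illegal
(3,5): flips 1 -> legal
(3,6): no bracket -> illegal
(4,1): no bracket -> illegal
(4,2): flips 3 -> legal
(5,2): no bracket -> illegal
(5,3): flips 3 -> legal
(5,4): no bracket -> illegal
(5,6): no bracket -> illegal
(5,7): no bracket -> illegal
(6,4): flips 1 -> legal
(6,5): flips 1 -> legal
(6,7): no bracket -> illegal
(7,5): no bracket -> illegal
(7,6): no bracket -> illegal
(7,7): flips 4 -> legal
W mobility = 8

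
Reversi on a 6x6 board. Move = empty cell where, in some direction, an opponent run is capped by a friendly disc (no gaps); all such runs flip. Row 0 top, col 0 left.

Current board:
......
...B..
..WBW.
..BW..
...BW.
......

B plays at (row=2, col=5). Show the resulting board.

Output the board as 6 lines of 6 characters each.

Answer: ......
...B..
..WBBB
..BW..
...BW.
......

Derivation:
Place B at (2,5); scan 8 dirs for brackets.
Dir NW: first cell '.' (not opp) -> no flip
Dir N: first cell '.' (not opp) -> no flip
Dir NE: edge -> no flip
Dir W: opp run (2,4) capped by B -> flip
Dir E: edge -> no flip
Dir SW: first cell '.' (not opp) -> no flip
Dir S: first cell '.' (not opp) -> no flip
Dir SE: edge -> no flip
All flips: (2,4)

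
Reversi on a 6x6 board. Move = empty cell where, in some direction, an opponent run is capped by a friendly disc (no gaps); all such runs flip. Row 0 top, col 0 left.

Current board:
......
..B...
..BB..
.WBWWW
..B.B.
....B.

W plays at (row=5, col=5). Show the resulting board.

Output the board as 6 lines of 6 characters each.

Place W at (5,5); scan 8 dirs for brackets.
Dir NW: opp run (4,4) capped by W -> flip
Dir N: first cell '.' (not opp) -> no flip
Dir NE: edge -> no flip
Dir W: opp run (5,4), next='.' -> no flip
Dir E: edge -> no flip
Dir SW: edge -> no flip
Dir S: edge -> no flip
Dir SE: edge -> no flip
All flips: (4,4)

Answer: ......
..B...
..BB..
.WBWWW
..B.W.
....BW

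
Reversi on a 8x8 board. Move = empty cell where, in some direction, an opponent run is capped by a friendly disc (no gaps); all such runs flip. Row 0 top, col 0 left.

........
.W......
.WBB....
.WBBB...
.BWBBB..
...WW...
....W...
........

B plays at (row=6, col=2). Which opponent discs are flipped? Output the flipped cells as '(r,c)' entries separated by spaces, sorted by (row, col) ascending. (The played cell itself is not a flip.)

Dir NW: first cell '.' (not opp) -> no flip
Dir N: first cell '.' (not opp) -> no flip
Dir NE: opp run (5,3) capped by B -> flip
Dir W: first cell '.' (not opp) -> no flip
Dir E: first cell '.' (not opp) -> no flip
Dir SW: first cell '.' (not opp) -> no flip
Dir S: first cell '.' (not opp) -> no flip
Dir SE: first cell '.' (not opp) -> no flip

Answer: (5,3)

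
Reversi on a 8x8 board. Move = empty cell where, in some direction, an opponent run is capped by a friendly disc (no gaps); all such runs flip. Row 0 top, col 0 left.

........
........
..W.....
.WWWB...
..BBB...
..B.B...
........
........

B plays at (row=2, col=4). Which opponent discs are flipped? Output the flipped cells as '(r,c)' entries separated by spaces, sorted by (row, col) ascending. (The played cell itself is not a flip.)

Answer: (3,3)

Derivation:
Dir NW: first cell '.' (not opp) -> no flip
Dir N: first cell '.' (not opp) -> no flip
Dir NE: first cell '.' (not opp) -> no flip
Dir W: first cell '.' (not opp) -> no flip
Dir E: first cell '.' (not opp) -> no flip
Dir SW: opp run (3,3) capped by B -> flip
Dir S: first cell 'B' (not opp) -> no flip
Dir SE: first cell '.' (not opp) -> no flip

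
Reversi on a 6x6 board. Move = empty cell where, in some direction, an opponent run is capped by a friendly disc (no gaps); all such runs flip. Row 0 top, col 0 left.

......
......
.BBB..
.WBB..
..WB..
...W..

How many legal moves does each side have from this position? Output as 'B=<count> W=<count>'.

Answer: B=5 W=6

Derivation:
-- B to move --
(2,0): no bracket -> illegal
(3,0): flips 1 -> legal
(4,0): flips 1 -> legal
(4,1): flips 2 -> legal
(4,4): no bracket -> illegal
(5,1): flips 1 -> legal
(5,2): flips 1 -> legal
(5,4): no bracket -> illegal
B mobility = 5
-- W to move --
(1,0): no bracket -> illegal
(1,1): flips 1 -> legal
(1,2): flips 2 -> legal
(1,3): flips 4 -> legal
(1,4): no bracket -> illegal
(2,0): no bracket -> illegal
(2,4): flips 1 -> legal
(3,0): no bracket -> illegal
(3,4): flips 2 -> legal
(4,1): no bracket -> illegal
(4,4): flips 1 -> legal
(5,2): no bracket -> illegal
(5,4): no bracket -> illegal
W mobility = 6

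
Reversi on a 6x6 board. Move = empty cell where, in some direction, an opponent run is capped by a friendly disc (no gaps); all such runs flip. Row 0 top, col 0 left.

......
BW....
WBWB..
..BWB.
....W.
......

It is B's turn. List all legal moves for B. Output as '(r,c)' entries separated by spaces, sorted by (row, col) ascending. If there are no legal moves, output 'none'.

(0,0): no bracket -> illegal
(0,1): flips 1 -> legal
(0,2): no bracket -> illegal
(1,2): flips 2 -> legal
(1,3): no bracket -> illegal
(2,4): no bracket -> illegal
(3,0): flips 1 -> legal
(3,1): no bracket -> illegal
(3,5): no bracket -> illegal
(4,2): no bracket -> illegal
(4,3): flips 1 -> legal
(4,5): no bracket -> illegal
(5,3): no bracket -> illegal
(5,4): flips 1 -> legal
(5,5): no bracket -> illegal

Answer: (0,1) (1,2) (3,0) (4,3) (5,4)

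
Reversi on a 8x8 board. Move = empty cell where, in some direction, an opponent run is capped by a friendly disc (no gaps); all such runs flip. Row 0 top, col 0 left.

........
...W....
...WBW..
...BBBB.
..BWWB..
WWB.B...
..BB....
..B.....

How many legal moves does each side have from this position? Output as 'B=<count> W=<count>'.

Answer: B=13 W=14

Derivation:
-- B to move --
(0,2): flips 1 -> legal
(0,3): flips 2 -> legal
(0,4): no bracket -> illegal
(1,2): flips 1 -> legal
(1,4): flips 1 -> legal
(1,5): flips 1 -> legal
(1,6): flips 1 -> legal
(2,2): flips 1 -> legal
(2,6): flips 1 -> legal
(3,2): flips 1 -> legal
(4,0): flips 1 -> legal
(4,1): no bracket -> illegal
(5,3): flips 2 -> legal
(5,5): flips 1 -> legal
(6,0): flips 1 -> legal
(6,1): no bracket -> illegal
B mobility = 13
-- W to move --
(1,4): flips 2 -> legal
(1,5): flips 3 -> legal
(2,2): flips 1 -> legal
(2,6): flips 1 -> legal
(2,7): no bracket -> illegal
(3,1): no bracket -> illegal
(3,2): no bracket -> illegal
(3,7): no bracket -> illegal
(4,1): flips 1 -> legal
(4,6): flips 3 -> legal
(4,7): flips 1 -> legal
(5,3): flips 1 -> legal
(5,5): flips 2 -> legal
(5,6): flips 2 -> legal
(6,1): flips 1 -> legal
(6,4): flips 1 -> legal
(6,5): flips 1 -> legal
(7,1): no bracket -> illegal
(7,3): flips 1 -> legal
(7,4): no bracket -> illegal
W mobility = 14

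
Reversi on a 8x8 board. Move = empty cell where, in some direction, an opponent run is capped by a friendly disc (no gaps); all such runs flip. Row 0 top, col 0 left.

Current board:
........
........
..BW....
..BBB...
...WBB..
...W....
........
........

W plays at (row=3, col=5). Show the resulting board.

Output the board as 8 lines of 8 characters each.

Answer: ........
........
..BW....
..BBBW..
...WWB..
...W....
........
........

Derivation:
Place W at (3,5); scan 8 dirs for brackets.
Dir NW: first cell '.' (not opp) -> no flip
Dir N: first cell '.' (not opp) -> no flip
Dir NE: first cell '.' (not opp) -> no flip
Dir W: opp run (3,4) (3,3) (3,2), next='.' -> no flip
Dir E: first cell '.' (not opp) -> no flip
Dir SW: opp run (4,4) capped by W -> flip
Dir S: opp run (4,5), next='.' -> no flip
Dir SE: first cell '.' (not opp) -> no flip
All flips: (4,4)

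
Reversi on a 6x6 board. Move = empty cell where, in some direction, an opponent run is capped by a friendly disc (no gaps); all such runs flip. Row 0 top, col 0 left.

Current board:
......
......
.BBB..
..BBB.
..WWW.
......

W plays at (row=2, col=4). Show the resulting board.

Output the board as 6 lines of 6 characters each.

Place W at (2,4); scan 8 dirs for brackets.
Dir NW: first cell '.' (not opp) -> no flip
Dir N: first cell '.' (not opp) -> no flip
Dir NE: first cell '.' (not opp) -> no flip
Dir W: opp run (2,3) (2,2) (2,1), next='.' -> no flip
Dir E: first cell '.' (not opp) -> no flip
Dir SW: opp run (3,3) capped by W -> flip
Dir S: opp run (3,4) capped by W -> flip
Dir SE: first cell '.' (not opp) -> no flip
All flips: (3,3) (3,4)

Answer: ......
......
.BBBW.
..BWW.
..WWW.
......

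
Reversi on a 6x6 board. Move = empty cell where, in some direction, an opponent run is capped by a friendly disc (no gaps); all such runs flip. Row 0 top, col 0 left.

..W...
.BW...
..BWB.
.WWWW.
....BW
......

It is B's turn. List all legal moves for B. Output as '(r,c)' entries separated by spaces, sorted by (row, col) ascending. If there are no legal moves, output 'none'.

Answer: (1,3) (4,0) (4,2)

Derivation:
(0,1): no bracket -> illegal
(0,3): no bracket -> illegal
(1,3): flips 1 -> legal
(1,4): no bracket -> illegal
(2,0): no bracket -> illegal
(2,1): no bracket -> illegal
(2,5): no bracket -> illegal
(3,0): no bracket -> illegal
(3,5): no bracket -> illegal
(4,0): flips 1 -> legal
(4,1): no bracket -> illegal
(4,2): flips 2 -> legal
(4,3): no bracket -> illegal
(5,4): no bracket -> illegal
(5,5): no bracket -> illegal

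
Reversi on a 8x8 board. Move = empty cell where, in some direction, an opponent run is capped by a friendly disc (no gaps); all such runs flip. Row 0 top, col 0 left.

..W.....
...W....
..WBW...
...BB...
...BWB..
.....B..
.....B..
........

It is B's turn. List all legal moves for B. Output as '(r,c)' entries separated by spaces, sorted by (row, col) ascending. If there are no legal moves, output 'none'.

Answer: (0,3) (1,1) (1,4) (1,5) (2,1) (2,5) (5,4)

Derivation:
(0,1): no bracket -> illegal
(0,3): flips 1 -> legal
(0,4): no bracket -> illegal
(1,1): flips 1 -> legal
(1,2): no bracket -> illegal
(1,4): flips 1 -> legal
(1,5): flips 1 -> legal
(2,1): flips 1 -> legal
(2,5): flips 1 -> legal
(3,1): no bracket -> illegal
(3,2): no bracket -> illegal
(3,5): no bracket -> illegal
(5,3): no bracket -> illegal
(5,4): flips 1 -> legal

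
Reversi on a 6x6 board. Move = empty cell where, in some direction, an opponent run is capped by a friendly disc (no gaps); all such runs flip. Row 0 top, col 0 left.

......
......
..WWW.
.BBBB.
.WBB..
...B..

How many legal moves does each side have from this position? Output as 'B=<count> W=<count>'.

-- B to move --
(1,1): flips 1 -> legal
(1,2): flips 2 -> legal
(1,3): flips 2 -> legal
(1,4): flips 2 -> legal
(1,5): flips 1 -> legal
(2,1): no bracket -> illegal
(2,5): no bracket -> illegal
(3,0): no bracket -> illegal
(3,5): no bracket -> illegal
(4,0): flips 1 -> legal
(5,0): flips 1 -> legal
(5,1): flips 1 -> legal
(5,2): no bracket -> illegal
B mobility = 8
-- W to move --
(2,0): no bracket -> illegal
(2,1): flips 1 -> legal
(2,5): no bracket -> illegal
(3,0): no bracket -> illegal
(3,5): no bracket -> illegal
(4,0): flips 1 -> legal
(4,4): flips 4 -> legal
(4,5): flips 1 -> legal
(5,1): flips 2 -> legal
(5,2): flips 2 -> legal
(5,4): no bracket -> illegal
W mobility = 6

Answer: B=8 W=6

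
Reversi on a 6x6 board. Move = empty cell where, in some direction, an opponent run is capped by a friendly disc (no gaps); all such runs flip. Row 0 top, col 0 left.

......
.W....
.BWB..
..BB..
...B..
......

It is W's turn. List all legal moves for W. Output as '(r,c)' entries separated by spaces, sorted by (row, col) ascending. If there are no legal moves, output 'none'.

Answer: (2,0) (2,4) (3,1) (4,2) (4,4)

Derivation:
(1,0): no bracket -> illegal
(1,2): no bracket -> illegal
(1,3): no bracket -> illegal
(1,4): no bracket -> illegal
(2,0): flips 1 -> legal
(2,4): flips 1 -> legal
(3,0): no bracket -> illegal
(3,1): flips 1 -> legal
(3,4): no bracket -> illegal
(4,1): no bracket -> illegal
(4,2): flips 1 -> legal
(4,4): flips 1 -> legal
(5,2): no bracket -> illegal
(5,3): no bracket -> illegal
(5,4): no bracket -> illegal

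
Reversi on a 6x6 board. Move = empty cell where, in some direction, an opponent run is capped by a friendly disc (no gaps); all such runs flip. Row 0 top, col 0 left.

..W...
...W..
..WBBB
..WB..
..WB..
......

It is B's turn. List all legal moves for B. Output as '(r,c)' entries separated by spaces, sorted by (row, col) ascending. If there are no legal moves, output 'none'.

Answer: (0,3) (1,1) (2,1) (3,1) (4,1) (5,1)

Derivation:
(0,1): no bracket -> illegal
(0,3): flips 1 -> legal
(0,4): no bracket -> illegal
(1,1): flips 1 -> legal
(1,2): no bracket -> illegal
(1,4): no bracket -> illegal
(2,1): flips 2 -> legal
(3,1): flips 1 -> legal
(4,1): flips 2 -> legal
(5,1): flips 1 -> legal
(5,2): no bracket -> illegal
(5,3): no bracket -> illegal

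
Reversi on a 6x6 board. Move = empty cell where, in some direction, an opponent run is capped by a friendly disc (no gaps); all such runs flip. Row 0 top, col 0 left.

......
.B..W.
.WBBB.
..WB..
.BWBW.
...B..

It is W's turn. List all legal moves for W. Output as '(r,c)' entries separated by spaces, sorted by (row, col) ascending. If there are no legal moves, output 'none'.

Answer: (0,0) (0,1) (1,2) (1,5) (2,5) (3,4) (4,0) (5,0) (5,4)

Derivation:
(0,0): flips 3 -> legal
(0,1): flips 1 -> legal
(0,2): no bracket -> illegal
(1,0): no bracket -> illegal
(1,2): flips 1 -> legal
(1,3): no bracket -> illegal
(1,5): flips 2 -> legal
(2,0): no bracket -> illegal
(2,5): flips 3 -> legal
(3,0): no bracket -> illegal
(3,1): no bracket -> illegal
(3,4): flips 2 -> legal
(3,5): no bracket -> illegal
(4,0): flips 1 -> legal
(5,0): flips 1 -> legal
(5,1): no bracket -> illegal
(5,2): no bracket -> illegal
(5,4): flips 1 -> legal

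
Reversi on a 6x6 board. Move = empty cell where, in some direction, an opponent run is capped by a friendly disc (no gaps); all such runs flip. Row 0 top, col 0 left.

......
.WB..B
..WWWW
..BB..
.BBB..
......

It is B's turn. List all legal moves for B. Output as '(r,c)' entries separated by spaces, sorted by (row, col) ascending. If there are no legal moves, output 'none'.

(0,0): flips 2 -> legal
(0,1): no bracket -> illegal
(0,2): no bracket -> illegal
(1,0): flips 1 -> legal
(1,3): flips 1 -> legal
(1,4): flips 1 -> legal
(2,0): no bracket -> illegal
(2,1): no bracket -> illegal
(3,1): no bracket -> illegal
(3,4): flips 1 -> legal
(3,5): flips 1 -> legal

Answer: (0,0) (1,0) (1,3) (1,4) (3,4) (3,5)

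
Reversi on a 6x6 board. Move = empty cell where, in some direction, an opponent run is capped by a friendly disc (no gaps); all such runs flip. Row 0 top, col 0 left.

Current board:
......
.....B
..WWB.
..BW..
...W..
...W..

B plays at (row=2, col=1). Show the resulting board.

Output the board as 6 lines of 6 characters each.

Answer: ......
.....B
.BBBB.
..BW..
...W..
...W..

Derivation:
Place B at (2,1); scan 8 dirs for brackets.
Dir NW: first cell '.' (not opp) -> no flip
Dir N: first cell '.' (not opp) -> no flip
Dir NE: first cell '.' (not opp) -> no flip
Dir W: first cell '.' (not opp) -> no flip
Dir E: opp run (2,2) (2,3) capped by B -> flip
Dir SW: first cell '.' (not opp) -> no flip
Dir S: first cell '.' (not opp) -> no flip
Dir SE: first cell 'B' (not opp) -> no flip
All flips: (2,2) (2,3)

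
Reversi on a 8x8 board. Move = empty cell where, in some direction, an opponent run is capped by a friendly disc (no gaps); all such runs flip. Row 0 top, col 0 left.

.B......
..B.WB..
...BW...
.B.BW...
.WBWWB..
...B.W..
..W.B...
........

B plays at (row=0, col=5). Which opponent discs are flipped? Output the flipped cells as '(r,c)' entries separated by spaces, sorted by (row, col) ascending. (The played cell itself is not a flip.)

Answer: (1,4)

Derivation:
Dir NW: edge -> no flip
Dir N: edge -> no flip
Dir NE: edge -> no flip
Dir W: first cell '.' (not opp) -> no flip
Dir E: first cell '.' (not opp) -> no flip
Dir SW: opp run (1,4) capped by B -> flip
Dir S: first cell 'B' (not opp) -> no flip
Dir SE: first cell '.' (not opp) -> no flip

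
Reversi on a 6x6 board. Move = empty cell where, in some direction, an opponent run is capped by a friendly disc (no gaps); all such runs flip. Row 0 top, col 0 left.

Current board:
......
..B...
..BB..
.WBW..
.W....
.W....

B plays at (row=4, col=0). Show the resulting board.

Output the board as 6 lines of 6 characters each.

Answer: ......
..B...
..BB..
.BBW..
BW....
.W....

Derivation:
Place B at (4,0); scan 8 dirs for brackets.
Dir NW: edge -> no flip
Dir N: first cell '.' (not opp) -> no flip
Dir NE: opp run (3,1) capped by B -> flip
Dir W: edge -> no flip
Dir E: opp run (4,1), next='.' -> no flip
Dir SW: edge -> no flip
Dir S: first cell '.' (not opp) -> no flip
Dir SE: opp run (5,1), next=edge -> no flip
All flips: (3,1)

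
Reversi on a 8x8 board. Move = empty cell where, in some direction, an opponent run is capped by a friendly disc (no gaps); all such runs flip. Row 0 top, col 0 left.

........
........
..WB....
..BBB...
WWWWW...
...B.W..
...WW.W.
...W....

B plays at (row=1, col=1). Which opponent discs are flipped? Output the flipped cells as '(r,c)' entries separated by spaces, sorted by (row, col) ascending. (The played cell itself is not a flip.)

Answer: (2,2)

Derivation:
Dir NW: first cell '.' (not opp) -> no flip
Dir N: first cell '.' (not opp) -> no flip
Dir NE: first cell '.' (not opp) -> no flip
Dir W: first cell '.' (not opp) -> no flip
Dir E: first cell '.' (not opp) -> no flip
Dir SW: first cell '.' (not opp) -> no flip
Dir S: first cell '.' (not opp) -> no flip
Dir SE: opp run (2,2) capped by B -> flip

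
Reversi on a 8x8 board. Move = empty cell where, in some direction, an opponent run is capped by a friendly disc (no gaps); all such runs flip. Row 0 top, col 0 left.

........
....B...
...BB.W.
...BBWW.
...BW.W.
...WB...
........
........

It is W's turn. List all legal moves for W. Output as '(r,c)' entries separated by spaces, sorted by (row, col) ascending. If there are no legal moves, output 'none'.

Answer: (0,4) (1,3) (2,2) (3,2) (4,2) (5,5) (6,4)

Derivation:
(0,3): no bracket -> illegal
(0,4): flips 3 -> legal
(0,5): no bracket -> illegal
(1,2): no bracket -> illegal
(1,3): flips 4 -> legal
(1,5): no bracket -> illegal
(2,2): flips 1 -> legal
(2,5): no bracket -> illegal
(3,2): flips 2 -> legal
(4,2): flips 1 -> legal
(4,5): no bracket -> illegal
(5,2): no bracket -> illegal
(5,5): flips 1 -> legal
(6,3): no bracket -> illegal
(6,4): flips 1 -> legal
(6,5): no bracket -> illegal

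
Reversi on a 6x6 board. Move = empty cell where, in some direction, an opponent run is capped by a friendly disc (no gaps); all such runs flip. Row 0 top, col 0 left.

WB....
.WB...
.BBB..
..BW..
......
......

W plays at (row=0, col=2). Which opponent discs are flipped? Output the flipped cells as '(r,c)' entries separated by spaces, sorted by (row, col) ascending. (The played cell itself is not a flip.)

Answer: (0,1)

Derivation:
Dir NW: edge -> no flip
Dir N: edge -> no flip
Dir NE: edge -> no flip
Dir W: opp run (0,1) capped by W -> flip
Dir E: first cell '.' (not opp) -> no flip
Dir SW: first cell 'W' (not opp) -> no flip
Dir S: opp run (1,2) (2,2) (3,2), next='.' -> no flip
Dir SE: first cell '.' (not opp) -> no flip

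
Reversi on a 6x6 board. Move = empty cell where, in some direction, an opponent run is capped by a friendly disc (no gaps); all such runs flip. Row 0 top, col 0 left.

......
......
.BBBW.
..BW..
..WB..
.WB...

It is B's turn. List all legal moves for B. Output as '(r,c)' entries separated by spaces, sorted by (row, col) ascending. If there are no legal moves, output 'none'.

(1,3): no bracket -> illegal
(1,4): no bracket -> illegal
(1,5): no bracket -> illegal
(2,5): flips 1 -> legal
(3,1): no bracket -> illegal
(3,4): flips 1 -> legal
(3,5): no bracket -> illegal
(4,0): no bracket -> illegal
(4,1): flips 1 -> legal
(4,4): flips 1 -> legal
(5,0): flips 1 -> legal
(5,3): no bracket -> illegal

Answer: (2,5) (3,4) (4,1) (4,4) (5,0)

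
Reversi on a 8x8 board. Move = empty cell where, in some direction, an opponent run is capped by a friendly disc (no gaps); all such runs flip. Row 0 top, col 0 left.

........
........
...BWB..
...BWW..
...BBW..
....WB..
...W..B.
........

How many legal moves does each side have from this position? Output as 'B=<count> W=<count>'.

-- B to move --
(1,3): no bracket -> illegal
(1,4): flips 2 -> legal
(1,5): flips 1 -> legal
(2,6): flips 1 -> legal
(3,6): flips 2 -> legal
(4,6): flips 1 -> legal
(5,2): no bracket -> illegal
(5,3): flips 1 -> legal
(5,6): flips 2 -> legal
(6,2): no bracket -> illegal
(6,4): flips 1 -> legal
(6,5): flips 1 -> legal
(7,2): no bracket -> illegal
(7,3): no bracket -> illegal
(7,4): no bracket -> illegal
B mobility = 9
-- W to move --
(1,2): flips 1 -> legal
(1,3): no bracket -> illegal
(1,4): no bracket -> illegal
(1,5): flips 1 -> legal
(1,6): flips 1 -> legal
(2,2): flips 1 -> legal
(2,6): flips 1 -> legal
(3,2): flips 2 -> legal
(3,6): no bracket -> illegal
(4,2): flips 3 -> legal
(4,6): no bracket -> illegal
(5,2): flips 1 -> legal
(5,3): flips 1 -> legal
(5,6): flips 1 -> legal
(5,7): no bracket -> illegal
(6,4): no bracket -> illegal
(6,5): flips 1 -> legal
(6,7): no bracket -> illegal
(7,5): no bracket -> illegal
(7,6): no bracket -> illegal
(7,7): no bracket -> illegal
W mobility = 11

Answer: B=9 W=11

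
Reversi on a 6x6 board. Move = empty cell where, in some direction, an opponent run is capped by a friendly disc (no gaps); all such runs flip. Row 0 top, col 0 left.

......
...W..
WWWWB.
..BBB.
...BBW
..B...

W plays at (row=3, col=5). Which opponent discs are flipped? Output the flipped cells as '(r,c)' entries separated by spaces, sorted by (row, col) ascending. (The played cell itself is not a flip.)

Dir NW: opp run (2,4) capped by W -> flip
Dir N: first cell '.' (not opp) -> no flip
Dir NE: edge -> no flip
Dir W: opp run (3,4) (3,3) (3,2), next='.' -> no flip
Dir E: edge -> no flip
Dir SW: opp run (4,4), next='.' -> no flip
Dir S: first cell 'W' (not opp) -> no flip
Dir SE: edge -> no flip

Answer: (2,4)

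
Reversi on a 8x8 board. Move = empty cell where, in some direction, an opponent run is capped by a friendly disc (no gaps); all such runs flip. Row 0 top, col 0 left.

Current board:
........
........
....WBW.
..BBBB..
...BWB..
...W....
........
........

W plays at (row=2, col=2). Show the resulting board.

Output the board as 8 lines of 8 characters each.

Answer: ........
........
..W.WBW.
..BWBB..
...BWB..
...W....
........
........

Derivation:
Place W at (2,2); scan 8 dirs for brackets.
Dir NW: first cell '.' (not opp) -> no flip
Dir N: first cell '.' (not opp) -> no flip
Dir NE: first cell '.' (not opp) -> no flip
Dir W: first cell '.' (not opp) -> no flip
Dir E: first cell '.' (not opp) -> no flip
Dir SW: first cell '.' (not opp) -> no flip
Dir S: opp run (3,2), next='.' -> no flip
Dir SE: opp run (3,3) capped by W -> flip
All flips: (3,3)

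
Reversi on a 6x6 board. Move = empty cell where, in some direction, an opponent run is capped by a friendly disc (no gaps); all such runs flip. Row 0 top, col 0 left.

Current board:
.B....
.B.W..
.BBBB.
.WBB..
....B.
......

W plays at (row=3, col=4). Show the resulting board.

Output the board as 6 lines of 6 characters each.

Answer: .B....
.B.W..
.BBBB.
.WWWW.
....B.
......

Derivation:
Place W at (3,4); scan 8 dirs for brackets.
Dir NW: opp run (2,3), next='.' -> no flip
Dir N: opp run (2,4), next='.' -> no flip
Dir NE: first cell '.' (not opp) -> no flip
Dir W: opp run (3,3) (3,2) capped by W -> flip
Dir E: first cell '.' (not opp) -> no flip
Dir SW: first cell '.' (not opp) -> no flip
Dir S: opp run (4,4), next='.' -> no flip
Dir SE: first cell '.' (not opp) -> no flip
All flips: (3,2) (3,3)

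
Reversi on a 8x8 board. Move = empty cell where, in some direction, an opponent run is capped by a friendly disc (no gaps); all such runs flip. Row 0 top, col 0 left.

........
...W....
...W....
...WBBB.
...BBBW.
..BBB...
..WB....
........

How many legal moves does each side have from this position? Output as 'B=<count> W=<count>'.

Answer: B=10 W=8

Derivation:
-- B to move --
(0,2): no bracket -> illegal
(0,3): flips 3 -> legal
(0,4): no bracket -> illegal
(1,2): flips 1 -> legal
(1,4): no bracket -> illegal
(2,2): flips 1 -> legal
(2,4): no bracket -> illegal
(3,2): flips 1 -> legal
(3,7): no bracket -> illegal
(4,2): no bracket -> illegal
(4,7): flips 1 -> legal
(5,1): no bracket -> illegal
(5,5): no bracket -> illegal
(5,6): flips 1 -> legal
(5,7): flips 1 -> legal
(6,1): flips 1 -> legal
(7,1): flips 1 -> legal
(7,2): flips 1 -> legal
(7,3): no bracket -> illegal
B mobility = 10
-- W to move --
(2,4): flips 1 -> legal
(2,5): no bracket -> illegal
(2,6): flips 4 -> legal
(2,7): no bracket -> illegal
(3,2): no bracket -> illegal
(3,7): flips 3 -> legal
(4,1): no bracket -> illegal
(4,2): flips 4 -> legal
(4,7): no bracket -> illegal
(5,1): no bracket -> illegal
(5,5): flips 1 -> legal
(5,6): flips 2 -> legal
(6,1): no bracket -> illegal
(6,4): flips 1 -> legal
(6,5): no bracket -> illegal
(7,2): no bracket -> illegal
(7,3): flips 3 -> legal
(7,4): no bracket -> illegal
W mobility = 8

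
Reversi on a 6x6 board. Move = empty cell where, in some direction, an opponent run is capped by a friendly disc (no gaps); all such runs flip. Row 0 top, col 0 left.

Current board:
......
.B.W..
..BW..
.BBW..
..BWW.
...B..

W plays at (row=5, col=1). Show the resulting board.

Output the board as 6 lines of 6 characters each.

Answer: ......
.B.W..
..BW..
.BBW..
..WWW.
.W.B..

Derivation:
Place W at (5,1); scan 8 dirs for brackets.
Dir NW: first cell '.' (not opp) -> no flip
Dir N: first cell '.' (not opp) -> no flip
Dir NE: opp run (4,2) capped by W -> flip
Dir W: first cell '.' (not opp) -> no flip
Dir E: first cell '.' (not opp) -> no flip
Dir SW: edge -> no flip
Dir S: edge -> no flip
Dir SE: edge -> no flip
All flips: (4,2)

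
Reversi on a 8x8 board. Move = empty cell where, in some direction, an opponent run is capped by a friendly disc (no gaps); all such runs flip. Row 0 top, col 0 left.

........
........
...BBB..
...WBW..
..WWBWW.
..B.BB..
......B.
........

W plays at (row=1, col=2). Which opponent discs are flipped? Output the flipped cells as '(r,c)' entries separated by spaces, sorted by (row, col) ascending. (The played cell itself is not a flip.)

Dir NW: first cell '.' (not opp) -> no flip
Dir N: first cell '.' (not opp) -> no flip
Dir NE: first cell '.' (not opp) -> no flip
Dir W: first cell '.' (not opp) -> no flip
Dir E: first cell '.' (not opp) -> no flip
Dir SW: first cell '.' (not opp) -> no flip
Dir S: first cell '.' (not opp) -> no flip
Dir SE: opp run (2,3) (3,4) capped by W -> flip

Answer: (2,3) (3,4)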